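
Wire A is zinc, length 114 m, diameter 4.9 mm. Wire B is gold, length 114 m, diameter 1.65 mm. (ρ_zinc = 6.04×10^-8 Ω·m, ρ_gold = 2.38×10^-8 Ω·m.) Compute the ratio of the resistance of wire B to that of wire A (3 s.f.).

R ∝ ρL/d², so R_B/R_A = (ρ_B/ρ_A) × (d_A/d_B)²
= (2.38×10^-8/6.04×10^-8) × (4.9/1.65)² = 3.48

3.48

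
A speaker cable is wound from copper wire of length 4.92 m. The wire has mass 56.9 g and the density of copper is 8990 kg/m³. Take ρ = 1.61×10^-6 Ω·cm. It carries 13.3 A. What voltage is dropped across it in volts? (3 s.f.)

ρ = 1.61×10^-6 Ω·cm = 1.61×10^-8 Ω·m
A = m/(density·L) = 0.0569/(8990×4.92) = 1.2864e-06 m²
R = ρL/A = (1.61×10^-8)(4.92)/(1.2864e-06) = 0.06157 Ω
V = IR = 13.3 × 0.06157 = 0.819 V

0.819 V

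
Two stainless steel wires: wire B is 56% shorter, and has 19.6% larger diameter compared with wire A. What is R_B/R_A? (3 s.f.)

0.308

R ∝ L/d², so R_B/R_A = (1 − 56/100) × (1 + 19.6/100)⁻²
= 0.44 × 0.6991 = 0.308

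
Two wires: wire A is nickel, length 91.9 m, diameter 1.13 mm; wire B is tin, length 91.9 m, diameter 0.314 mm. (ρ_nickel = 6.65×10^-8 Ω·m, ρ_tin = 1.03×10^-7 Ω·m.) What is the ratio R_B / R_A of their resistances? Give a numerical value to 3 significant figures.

20.1

R ∝ ρL/d², so R_B/R_A = (ρ_B/ρ_A) × (d_A/d_B)²
= (1.03×10^-7/6.65×10^-8) × (1.13/0.314)² = 20.1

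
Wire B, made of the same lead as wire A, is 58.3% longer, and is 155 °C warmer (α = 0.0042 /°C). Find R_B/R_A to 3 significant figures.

R ∝ ρL/d² with ρ ∝ (1+αΔT), so R_B/R_A = (1 + 58.3/100) × (1 + 0.0042×155)
= 1.583 × 1.651 = 2.61

2.61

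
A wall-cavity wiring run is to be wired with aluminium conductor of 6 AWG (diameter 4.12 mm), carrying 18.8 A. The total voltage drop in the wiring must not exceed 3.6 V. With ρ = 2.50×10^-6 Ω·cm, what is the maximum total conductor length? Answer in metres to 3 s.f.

ρ = 2.50×10^-6 Ω·cm = 2.50×10^-8 Ω·m
A = π(4.12/2 mm)² = π(2.0600e-03 m)² = 1.333e-05 m²
L_max = V_max·A/(1·ρI) = (3.6)(1.333e-05)/(2.50×10^-8×18.8) = 102 m

102 m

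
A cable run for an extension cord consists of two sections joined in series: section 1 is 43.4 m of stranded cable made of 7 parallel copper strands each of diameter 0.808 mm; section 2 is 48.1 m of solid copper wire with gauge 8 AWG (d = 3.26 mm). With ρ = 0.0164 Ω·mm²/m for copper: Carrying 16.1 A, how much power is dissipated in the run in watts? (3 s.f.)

75.9 W

ρ = 0.0164 Ω·mm²/m = 1.64×10^-8 Ω·m
Section 1: A_strand = π(4.0400e-04)² = 5.128e-07 m²; R₁ = ρL/(N·A_s) = (1.64×10^-8)(43.4)/(7×5.128e-07) = 0.1983 Ω
Section 2: A = π(3.26/2 mm)² = π(1.6300e-03 m)² = 8.347e-06 m²
R₂ = (1.64×10^-8)(48.1)/(8.347e-06) = 0.09451 Ω
R = R₁ + R₂ = 0.2928 Ω
P = I²R = (16.1)² × 0.2928 = 75.9 W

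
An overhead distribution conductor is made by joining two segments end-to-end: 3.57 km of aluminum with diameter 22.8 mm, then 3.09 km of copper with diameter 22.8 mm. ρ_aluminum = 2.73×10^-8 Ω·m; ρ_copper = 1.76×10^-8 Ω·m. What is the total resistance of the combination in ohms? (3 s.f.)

0.372 Ω

Segment 1: A = π(d/2)² = π(1.1400e-02 m)² = 4.083e-04 m²
R₁ = ρL/A = (2.73×10^-8)(3570)/(4.083e-04) = 0.2387 Ω
R₂ = (1.76×10^-8)(3090)/(4.083e-04) = 0.1332 Ω
R = R₁ + R₂ = 0.372 Ω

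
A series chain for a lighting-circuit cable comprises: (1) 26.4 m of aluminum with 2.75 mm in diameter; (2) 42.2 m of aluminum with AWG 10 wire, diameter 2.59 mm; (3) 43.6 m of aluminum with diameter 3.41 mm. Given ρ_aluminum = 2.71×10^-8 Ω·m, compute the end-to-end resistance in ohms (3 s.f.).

Seg 1: A = π(d/2)² = π(1.3750e-03 m)² = 5.940e-06 m²
R_1 = (2.71×10^-8)(26.4)/(5.940e-06) = 0.1205 Ω
Seg 2: A = π(2.59/2 mm)² = π(1.2950e-03 m)² = 5.269e-06 m²
R_2 = (2.71×10^-8)(42.2)/(5.269e-06) = 0.2171 Ω
Seg 3: A = π(d/2)² = π(1.7050e-03 m)² = 9.133e-06 m²
R_3 = (2.71×10^-8)(43.6)/(9.133e-06) = 0.1294 Ω
R_total = R_1 + R_2 + R_3 = 0.467 Ω

0.467 Ω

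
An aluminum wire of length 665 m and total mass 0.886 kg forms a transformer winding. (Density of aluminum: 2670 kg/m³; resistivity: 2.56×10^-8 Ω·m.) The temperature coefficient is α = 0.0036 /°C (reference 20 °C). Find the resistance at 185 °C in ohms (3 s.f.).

54.4 Ω

A = m/(density·L) = 0.886/(2670×665) = 4.9900e-07 m²
R = ρL/A = (2.56×10^-8)(665)/(4.9900e-07) = 34.12 Ω
R(185 °C) = 34.12 × (1 + 0.0036×165) = 54.4 Ω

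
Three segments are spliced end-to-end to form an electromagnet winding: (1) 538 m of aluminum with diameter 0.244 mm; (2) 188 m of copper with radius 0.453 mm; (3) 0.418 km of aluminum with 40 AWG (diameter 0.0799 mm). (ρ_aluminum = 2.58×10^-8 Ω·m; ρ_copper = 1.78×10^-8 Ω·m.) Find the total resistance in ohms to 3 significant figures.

Seg 1: A = π(d/2)² = π(1.2200e-04 m)² = 4.676e-08 m²
R_1 = (2.58×10^-8)(538)/(4.676e-08) = 296.8 Ω
Seg 2: A = πr² = π(4.5300e-04 m)² = 6.447e-07 m²
R_2 = (1.78×10^-8)(188)/(6.447e-07) = 5.191 Ω
Seg 3: A = π(0.0799/2 mm)² = π(3.9950e-05 m)² = 5.014e-09 m²
R_3 = (2.58×10^-8)(418)/(5.014e-09) = 2151 Ω
R_total = R_1 + R_2 + R_3 = 2450 Ω

2450 Ω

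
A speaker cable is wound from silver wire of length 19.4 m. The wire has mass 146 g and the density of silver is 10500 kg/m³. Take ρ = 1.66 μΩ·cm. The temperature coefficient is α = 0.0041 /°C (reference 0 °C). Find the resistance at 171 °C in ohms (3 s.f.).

ρ = 1.66 μΩ·cm = 1.66×10^-8 Ω·m
A = m/(density·L) = 0.146/(10500×19.4) = 7.1674e-07 m²
R = ρL/A = (1.66×10^-8)(19.4)/(7.1674e-07) = 0.4493 Ω
R(171 °C) = 0.4493 × (1 + 0.0041×171) = 0.764 Ω

0.764 Ω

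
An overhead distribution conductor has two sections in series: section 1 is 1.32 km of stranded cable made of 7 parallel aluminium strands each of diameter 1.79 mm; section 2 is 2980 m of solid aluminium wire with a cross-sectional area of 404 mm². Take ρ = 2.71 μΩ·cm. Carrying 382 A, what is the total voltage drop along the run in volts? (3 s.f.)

ρ = 2.71 μΩ·cm = 2.71×10^-8 Ω·m
Section 1: A_strand = π(8.9500e-04)² = 2.516e-06 m²; R₁ = ρL/(N·A_s) = (2.71×10^-8)(1320)/(7×2.516e-06) = 2.031 Ω
Section 2: A = 404 mm² = 4.040e-04 m²
R₂ = (2.71×10^-8)(2980)/(4.040e-04) = 0.1999 Ω
R = R₁ + R₂ = 2.231 Ω
V = IR = 382 × 2.231 = 852 V

852 V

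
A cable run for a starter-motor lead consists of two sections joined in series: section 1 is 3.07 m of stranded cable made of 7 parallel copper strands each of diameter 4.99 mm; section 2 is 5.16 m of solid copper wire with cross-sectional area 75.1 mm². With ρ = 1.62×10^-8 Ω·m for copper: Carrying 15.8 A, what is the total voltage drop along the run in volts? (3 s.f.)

Section 1: A_strand = π(2.4950e-03)² = 1.956e-05 m²; R₁ = ρL/(N·A_s) = (1.62×10^-8)(3.07)/(7×1.956e-05) = 3.633×10^-4 Ω
Section 2: A = 75.1 mm² = 7.510e-05 m²
R₂ = (1.62×10^-8)(5.16)/(7.510e-05) = 0.001113 Ω
R = R₁ + R₂ = 0.001476 Ω
V = IR = 15.8 × 0.001476 = 0.0233 V

0.0233 V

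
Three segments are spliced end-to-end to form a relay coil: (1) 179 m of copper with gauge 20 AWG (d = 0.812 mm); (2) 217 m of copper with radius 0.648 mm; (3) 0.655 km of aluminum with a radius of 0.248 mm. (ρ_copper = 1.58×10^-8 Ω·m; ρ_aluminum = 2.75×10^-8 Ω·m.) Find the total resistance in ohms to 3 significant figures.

Seg 1: A = π(0.812/2 mm)² = π(4.0600e-04 m)² = 5.178e-07 m²
R_1 = (1.58×10^-8)(179)/(5.178e-07) = 5.461 Ω
Seg 2: A = πr² = π(6.4800e-04 m)² = 1.319e-06 m²
R_2 = (1.58×10^-8)(217)/(1.319e-06) = 2.599 Ω
Seg 3: A = πr² = π(2.4800e-04 m)² = 1.932e-07 m²
R_3 = (2.75×10^-8)(655)/(1.932e-07) = 93.22 Ω
R_total = R_1 + R_2 + R_3 = 101 Ω

101 Ω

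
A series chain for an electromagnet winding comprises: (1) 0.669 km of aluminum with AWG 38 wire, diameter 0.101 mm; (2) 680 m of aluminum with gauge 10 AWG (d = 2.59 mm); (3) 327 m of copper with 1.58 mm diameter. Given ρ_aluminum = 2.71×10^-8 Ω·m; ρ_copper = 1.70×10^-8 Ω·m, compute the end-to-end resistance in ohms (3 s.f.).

Seg 1: A = π(0.101/2 mm)² = π(5.0500e-05 m)² = 8.012e-09 m²
R_1 = (2.71×10^-8)(669)/(8.012e-09) = 2263 Ω
Seg 2: A = π(2.59/2 mm)² = π(1.2950e-03 m)² = 5.269e-06 m²
R_2 = (2.71×10^-8)(680)/(5.269e-06) = 3.498 Ω
Seg 3: A = π(d/2)² = π(7.9000e-04 m)² = 1.961e-06 m²
R_3 = (1.70×10^-8)(327)/(1.961e-06) = 2.835 Ω
R_total = R_1 + R_2 + R_3 = 2270 Ω

2270 Ω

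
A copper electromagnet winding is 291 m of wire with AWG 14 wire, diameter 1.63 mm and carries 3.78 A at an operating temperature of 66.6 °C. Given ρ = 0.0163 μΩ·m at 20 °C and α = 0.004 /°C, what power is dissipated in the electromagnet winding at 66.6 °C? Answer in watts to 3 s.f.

ρ = 0.0163 μΩ·m = 1.63×10^-8 Ω·m
A = π(1.63/2 mm)² = π(8.1500e-04 m)² = 2.087e-06 m²
R₍20₎ = ρL/A = (1.63×10^-8)(291)/(2.087e-06) = 2.273 Ω
R₍66.6₎ = R₍20₎(1 + αΔT) = 2.273 × (1 + 0.004×46.6) = 2.697 Ω
P = I²R = (3.78)² × 2.697 = 38.5 W

38.5 W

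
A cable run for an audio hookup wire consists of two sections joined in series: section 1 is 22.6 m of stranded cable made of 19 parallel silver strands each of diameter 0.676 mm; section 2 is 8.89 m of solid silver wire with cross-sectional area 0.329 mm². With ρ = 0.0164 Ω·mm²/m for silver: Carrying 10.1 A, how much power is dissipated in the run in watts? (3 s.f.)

ρ = 0.0164 Ω·mm²/m = 1.64×10^-8 Ω·m
Section 1: A_strand = π(3.3800e-04)² = 3.589e-07 m²; R₁ = ρL/(N·A_s) = (1.64×10^-8)(22.6)/(19×3.589e-07) = 0.05435 Ω
Section 2: A = 0.329 mm² = 3.290e-07 m²
R₂ = (1.64×10^-8)(8.89)/(3.290e-07) = 0.4431 Ω
R = R₁ + R₂ = 0.4975 Ω
P = I²R = (10.1)² × 0.4975 = 50.8 W

50.8 W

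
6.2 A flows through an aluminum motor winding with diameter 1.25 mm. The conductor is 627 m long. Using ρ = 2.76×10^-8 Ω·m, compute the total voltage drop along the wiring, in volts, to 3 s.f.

A = π(d/2)² = π(6.2500e-04 m)² = 1.227e-06 m²
R = ρL/A = (2.76×10^-8)(627)/(1.227e-06) = 14.1 Ω
V = IR = 6.2 × 14.1 = 87.4 V

87.4 V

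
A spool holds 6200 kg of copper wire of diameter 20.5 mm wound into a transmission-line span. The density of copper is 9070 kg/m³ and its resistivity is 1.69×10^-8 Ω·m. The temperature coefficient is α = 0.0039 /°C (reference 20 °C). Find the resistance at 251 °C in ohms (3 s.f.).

A = π(d/2)² = π(1.0250e-02 m)² = 3.3006e-04 m²
L = m/(density·A) = 6200/(9070×3.3006e-04) = 2071 m
R = ρL/A = (1.69×10^-8)(2071)/(3.3006e-04) = 0.106 Ω
R(251 °C) = 0.106 × (1 + 0.0039×231) = 0.202 Ω

0.202 Ω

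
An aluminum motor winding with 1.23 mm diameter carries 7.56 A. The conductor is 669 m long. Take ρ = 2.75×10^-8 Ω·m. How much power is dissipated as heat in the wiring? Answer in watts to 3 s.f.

885 W

A = π(d/2)² = π(6.1500e-04 m)² = 1.188e-06 m²
R = ρL/A = (2.75×10^-8)(669)/(1.188e-06) = 15.48 Ω
P = I²R = (7.56)² × 15.48 = 885 W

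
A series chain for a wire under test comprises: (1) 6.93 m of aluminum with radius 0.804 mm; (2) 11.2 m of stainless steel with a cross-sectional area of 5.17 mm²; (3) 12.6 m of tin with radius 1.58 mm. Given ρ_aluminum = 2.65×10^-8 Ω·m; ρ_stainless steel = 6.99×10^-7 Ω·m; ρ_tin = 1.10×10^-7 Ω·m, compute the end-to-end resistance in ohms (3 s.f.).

Seg 1: A = πr² = π(8.0400e-04 m)² = 2.031e-06 m²
R_1 = (2.65×10^-8)(6.93)/(2.031e-06) = 0.09043 Ω
Seg 2: A = 5.17 mm² = 5.170e-06 m²
R_2 = (6.99×10^-7)(11.2)/(5.170e-06) = 1.514 Ω
Seg 3: A = πr² = π(1.5800e-03 m)² = 7.843e-06 m²
R_3 = (1.10×10^-7)(12.6)/(7.843e-06) = 0.1767 Ω
R_total = R_1 + R_2 + R_3 = 1.78 Ω

1.78 Ω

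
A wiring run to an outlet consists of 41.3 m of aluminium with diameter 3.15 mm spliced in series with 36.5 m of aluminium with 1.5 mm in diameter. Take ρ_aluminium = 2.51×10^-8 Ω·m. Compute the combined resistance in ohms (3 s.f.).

Segment 1: A = π(d/2)² = π(1.5750e-03 m)² = 7.793e-06 m²
R₁ = ρL/A = (2.51×10^-8)(41.3)/(7.793e-06) = 0.133 Ω
Segment 2: A = π(d/2)² = π(7.5000e-04 m)² = 1.767e-06 m²
R₂ = (2.51×10^-8)(36.5)/(1.767e-06) = 0.5184 Ω
R = R₁ + R₂ = 0.651 Ω

0.651 Ω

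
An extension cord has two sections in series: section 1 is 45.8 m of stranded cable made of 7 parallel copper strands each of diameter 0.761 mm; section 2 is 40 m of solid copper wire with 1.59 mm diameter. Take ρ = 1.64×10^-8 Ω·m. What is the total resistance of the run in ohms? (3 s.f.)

Section 1: A_strand = π(3.8050e-04)² = 4.548e-07 m²; R₁ = ρL/(N·A_s) = (1.64×10^-8)(45.8)/(7×4.548e-07) = 0.2359 Ω
Section 2: A = π(d/2)² = π(7.9500e-04 m)² = 1.986e-06 m²
R₂ = (1.64×10^-8)(40)/(1.986e-06) = 0.3304 Ω
R = R₁ + R₂ = 0.566 Ω

0.566 Ω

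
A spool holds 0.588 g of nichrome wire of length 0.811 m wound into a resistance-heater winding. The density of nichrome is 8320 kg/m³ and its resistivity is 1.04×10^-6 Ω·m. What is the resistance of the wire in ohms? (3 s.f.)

A = m/(density·L) = 5.880×10^-4/(8320×0.811) = 8.7143e-08 m²
R = ρL/A = (1.04×10^-6)(0.811)/(8.7143e-08) = 9.68 Ω

9.68 Ω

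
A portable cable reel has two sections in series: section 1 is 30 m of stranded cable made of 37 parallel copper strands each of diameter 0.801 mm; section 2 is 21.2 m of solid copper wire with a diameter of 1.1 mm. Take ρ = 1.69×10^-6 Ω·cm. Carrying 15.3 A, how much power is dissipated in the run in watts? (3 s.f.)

94.6 W

ρ = 1.69×10^-6 Ω·cm = 1.69×10^-8 Ω·m
Section 1: A_strand = π(4.0050e-04)² = 5.039e-07 m²; R₁ = ρL/(N·A_s) = (1.69×10^-8)(30)/(37×5.039e-07) = 0.02719 Ω
Section 2: A = π(d/2)² = π(5.5000e-04 m)² = 9.503e-07 m²
R₂ = (1.69×10^-8)(21.2)/(9.503e-07) = 0.377 Ω
R = R₁ + R₂ = 0.4042 Ω
P = I²R = (15.3)² × 0.4042 = 94.6 W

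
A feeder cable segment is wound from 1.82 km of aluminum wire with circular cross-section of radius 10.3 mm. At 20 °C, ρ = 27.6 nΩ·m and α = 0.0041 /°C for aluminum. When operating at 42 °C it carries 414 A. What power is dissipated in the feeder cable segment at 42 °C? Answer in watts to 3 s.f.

ρ = 27.6 nΩ·m = 2.76×10^-8 Ω·m
A = πr² = π(1.0300e-02 m)² = 3.333e-04 m²
R₍20₎ = ρL/A = (2.76×10^-8)(1820)/(3.333e-04) = 0.1507 Ω
R₍42₎ = R₍20₎(1 + αΔT) = 0.1507 × (1 + 0.0041×22) = 0.1643 Ω
P = I²R = (414)² × 0.1643 = 28200 W

28200 W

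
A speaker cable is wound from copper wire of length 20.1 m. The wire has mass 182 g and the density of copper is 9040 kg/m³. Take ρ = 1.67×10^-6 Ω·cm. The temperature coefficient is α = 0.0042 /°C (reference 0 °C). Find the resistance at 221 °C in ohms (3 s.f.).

0.646 Ω

ρ = 1.67×10^-6 Ω·cm = 1.67×10^-8 Ω·m
A = m/(density·L) = 0.182/(9040×20.1) = 1.0016e-06 m²
R = ρL/A = (1.67×10^-8)(20.1)/(1.0016e-06) = 0.3351 Ω
R(221 °C) = 0.3351 × (1 + 0.0042×221) = 0.646 Ω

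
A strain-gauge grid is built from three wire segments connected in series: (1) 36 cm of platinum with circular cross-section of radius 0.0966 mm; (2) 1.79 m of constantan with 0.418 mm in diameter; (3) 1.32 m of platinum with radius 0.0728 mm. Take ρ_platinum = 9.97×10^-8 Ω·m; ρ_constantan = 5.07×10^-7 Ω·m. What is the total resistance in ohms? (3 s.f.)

15.7 Ω

Seg 1: A = πr² = π(9.6600e-05 m)² = 2.932e-08 m²
R_1 = (9.97×10^-8)(0.36)/(2.932e-08) = 1.224 Ω
Seg 2: A = π(d/2)² = π(2.0900e-04 m)² = 1.372e-07 m²
R_2 = (5.07×10^-7)(1.79)/(1.372e-07) = 6.613 Ω
Seg 3: A = πr² = π(7.2800e-05 m)² = 1.665e-08 m²
R_3 = (9.97×10^-8)(1.32)/(1.665e-08) = 7.904 Ω
R_total = R_1 + R_2 + R_3 = 15.7 Ω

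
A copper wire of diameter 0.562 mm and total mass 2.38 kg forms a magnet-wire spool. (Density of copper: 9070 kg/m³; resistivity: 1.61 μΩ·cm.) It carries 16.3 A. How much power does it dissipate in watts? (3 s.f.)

ρ = 1.61 μΩ·cm = 1.61×10^-8 Ω·m
A = π(d/2)² = π(2.8100e-04 m)² = 2.4806e-07 m²
L = m/(density·A) = 2.38/(9070×2.4806e-07) = 1058 m
R = ρL/A = (1.61×10^-8)(1058)/(2.4806e-07) = 68.65 Ω
P = I²R = (16.3)² × 68.65 = 18200 W

18200 W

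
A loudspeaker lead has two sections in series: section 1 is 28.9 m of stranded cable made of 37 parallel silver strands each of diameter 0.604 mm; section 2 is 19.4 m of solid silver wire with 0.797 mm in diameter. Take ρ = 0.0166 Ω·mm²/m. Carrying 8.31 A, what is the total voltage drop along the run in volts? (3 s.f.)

ρ = 0.0166 Ω·mm²/m = 1.66×10^-8 Ω·m
Section 1: A_strand = π(3.0200e-04)² = 2.865e-07 m²; R₁ = ρL/(N·A_s) = (1.66×10^-8)(28.9)/(37×2.865e-07) = 0.04525 Ω
Section 2: A = π(d/2)² = π(3.9850e-04 m)² = 4.989e-07 m²
R₂ = (1.66×10^-8)(19.4)/(4.989e-07) = 0.6455 Ω
R = R₁ + R₂ = 0.6908 Ω
V = IR = 8.31 × 0.6908 = 5.74 V

5.74 V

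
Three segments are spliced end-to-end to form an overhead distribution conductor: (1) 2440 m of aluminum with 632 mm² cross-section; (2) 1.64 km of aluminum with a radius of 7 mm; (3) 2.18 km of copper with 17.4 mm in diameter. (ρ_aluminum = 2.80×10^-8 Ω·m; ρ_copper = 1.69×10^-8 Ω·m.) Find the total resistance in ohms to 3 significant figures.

Seg 1: A = 632 mm² = 6.320e-04 m²
R_1 = (2.80×10^-8)(2440)/(6.320e-04) = 0.1081 Ω
Seg 2: A = πr² = π(7.0000e-03 m)² = 1.539e-04 m²
R_2 = (2.80×10^-8)(1640)/(1.539e-04) = 0.2983 Ω
Seg 3: A = π(d/2)² = π(8.7000e-03 m)² = 2.378e-04 m²
R_3 = (1.69×10^-8)(2180)/(2.378e-04) = 0.1549 Ω
R_total = R_1 + R_2 + R_3 = 0.561 Ω

0.561 Ω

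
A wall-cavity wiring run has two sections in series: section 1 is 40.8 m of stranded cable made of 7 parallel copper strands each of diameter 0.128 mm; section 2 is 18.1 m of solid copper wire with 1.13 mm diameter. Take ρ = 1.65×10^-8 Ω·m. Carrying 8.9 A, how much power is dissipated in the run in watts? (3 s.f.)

Section 1: A_strand = π(6.4000e-05)² = 1.287e-08 m²; R₁ = ρL/(N·A_s) = (1.65×10^-8)(40.8)/(7×1.287e-08) = 7.474 Ω
Section 2: A = π(d/2)² = π(5.6500e-04 m)² = 1.003e-06 m²
R₂ = (1.65×10^-8)(18.1)/(1.003e-06) = 0.2978 Ω
R = R₁ + R₂ = 7.772 Ω
P = I²R = (8.9)² × 7.772 = 616 W

616 W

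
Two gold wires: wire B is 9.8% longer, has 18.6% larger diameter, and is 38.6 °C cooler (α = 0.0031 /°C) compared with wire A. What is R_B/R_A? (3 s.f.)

R ∝ ρL/d² with ρ ∝ (1+αΔT), so R_B/R_A = (1 + 9.8/100) × (1 + 18.6/100)⁻² × (1 − 0.0031×38.6)
= 1.098 × 0.7109 × 0.8803 = 0.687

0.687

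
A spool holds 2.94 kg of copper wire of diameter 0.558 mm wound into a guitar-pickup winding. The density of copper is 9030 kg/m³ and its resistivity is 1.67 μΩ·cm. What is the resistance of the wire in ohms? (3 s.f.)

90.9 Ω

ρ = 1.67 μΩ·cm = 1.67×10^-8 Ω·m
A = π(d/2)² = π(2.7900e-04 m)² = 2.4454e-07 m²
L = m/(density·A) = 2.94/(9030×2.4454e-07) = 1331 m
R = ρL/A = (1.67×10^-8)(1331)/(2.4454e-07) = 90.9 Ω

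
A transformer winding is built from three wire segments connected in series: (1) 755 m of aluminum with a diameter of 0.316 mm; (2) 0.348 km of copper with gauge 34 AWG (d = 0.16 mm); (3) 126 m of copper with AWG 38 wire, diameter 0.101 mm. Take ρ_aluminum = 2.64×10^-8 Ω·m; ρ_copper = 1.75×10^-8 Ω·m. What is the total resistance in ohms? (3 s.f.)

Seg 1: A = π(d/2)² = π(1.5800e-04 m)² = 7.843e-08 m²
R_1 = (2.64×10^-8)(755)/(7.843e-08) = 254.1 Ω
Seg 2: A = π(0.16/2 mm)² = π(8.0000e-05 m)² = 2.011e-08 m²
R_2 = (1.75×10^-8)(348)/(2.011e-08) = 302.9 Ω
Seg 3: A = π(0.101/2 mm)² = π(5.0500e-05 m)² = 8.012e-09 m²
R_3 = (1.75×10^-8)(126)/(8.012e-09) = 275.2 Ω
R_total = R_1 + R_2 + R_3 = 832 Ω

832 Ω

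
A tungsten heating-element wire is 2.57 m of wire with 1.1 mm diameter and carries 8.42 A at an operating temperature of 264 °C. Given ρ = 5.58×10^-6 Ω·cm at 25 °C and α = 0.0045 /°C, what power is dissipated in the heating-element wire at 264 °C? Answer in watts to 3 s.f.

22.2 W

ρ = 5.58×10^-6 Ω·cm = 5.58×10^-8 Ω·m
A = π(d/2)² = π(5.5000e-04 m)² = 9.503e-07 m²
R₍25₎ = ρL/A = (5.58×10^-8)(2.57)/(9.503e-07) = 0.1509 Ω
R₍264₎ = R₍25₎(1 + αΔT) = 0.1509 × (1 + 0.0045×239) = 0.3132 Ω
P = I²R = (8.42)² × 0.3132 = 22.2 W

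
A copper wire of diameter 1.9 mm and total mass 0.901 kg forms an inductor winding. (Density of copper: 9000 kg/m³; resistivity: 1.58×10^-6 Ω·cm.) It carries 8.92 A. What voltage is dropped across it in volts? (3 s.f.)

1.76 V

ρ = 1.58×10^-6 Ω·cm = 1.58×10^-8 Ω·m
A = π(d/2)² = π(9.5000e-04 m)² = 2.8353e-06 m²
L = m/(density·A) = 0.901/(9000×2.8353e-06) = 35.31 m
R = ρL/A = (1.58×10^-8)(35.31)/(2.8353e-06) = 0.1968 Ω
V = IR = 8.92 × 0.1968 = 1.76 V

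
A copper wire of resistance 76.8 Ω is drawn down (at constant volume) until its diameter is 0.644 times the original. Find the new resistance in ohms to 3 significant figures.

446 Ω

Volume constant ⇒ L' = L/r² with r = 0.644. R' = ρL'/A' = ρ(L/r²)/(πr²d₀²/4) = R/r⁴.
R' = 5.814 × 76.8 = 446 Ω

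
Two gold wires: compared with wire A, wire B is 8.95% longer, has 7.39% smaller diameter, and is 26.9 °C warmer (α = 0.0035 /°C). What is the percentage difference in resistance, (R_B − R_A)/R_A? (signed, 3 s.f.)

R ∝ ρL/d² with ρ ∝ (1+αΔT), so R_B/R_A = (1 + 8.95/100) × (1 − 7.39/100)⁻² × (1 + 0.0035×26.9)
= 1.089 × 1.166 × 1.094 = 1.39
(R_B − R_A)/R_A = 1.39 − 1 = 39.0%

39.0%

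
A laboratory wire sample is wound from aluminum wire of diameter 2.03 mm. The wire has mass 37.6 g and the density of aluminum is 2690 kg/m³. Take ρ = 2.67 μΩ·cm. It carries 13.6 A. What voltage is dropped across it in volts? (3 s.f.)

0.485 V

ρ = 2.67 μΩ·cm = 2.67×10^-8 Ω·m
A = π(d/2)² = π(1.0150e-03 m)² = 3.2365e-06 m²
L = m/(density·A) = 0.0376/(2690×3.2365e-06) = 4.319 m
R = ρL/A = (2.67×10^-8)(4.319)/(3.2365e-06) = 0.03563 Ω
V = IR = 13.6 × 0.03563 = 0.485 V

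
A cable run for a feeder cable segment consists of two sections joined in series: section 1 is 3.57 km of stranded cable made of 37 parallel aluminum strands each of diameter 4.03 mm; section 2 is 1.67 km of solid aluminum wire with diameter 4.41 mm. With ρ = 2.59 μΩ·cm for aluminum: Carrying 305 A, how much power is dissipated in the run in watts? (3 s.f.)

ρ = 2.59 μΩ·cm = 2.59×10^-8 Ω·m
Section 1: A_strand = π(2.0150e-03)² = 1.276e-05 m²; R₁ = ρL/(N·A_s) = (2.59×10^-8)(3570)/(37×1.276e-05) = 0.1959 Ω
Section 2: A = π(d/2)² = π(2.2050e-03 m)² = 1.527e-05 m²
R₂ = (2.59×10^-8)(1670)/(1.527e-05) = 2.832 Ω
R = R₁ + R₂ = 3.028 Ω
P = I²R = (305)² × 3.028 = 2.82×10^5 W

2.82×10^5 W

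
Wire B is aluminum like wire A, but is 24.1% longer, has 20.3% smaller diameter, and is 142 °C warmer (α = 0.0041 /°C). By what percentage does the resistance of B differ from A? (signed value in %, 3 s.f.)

209%

R ∝ ρL/d² with ρ ∝ (1+αΔT), so R_B/R_A = (1 + 24.1/100) × (1 − 20.3/100)⁻² × (1 + 0.0041×142)
= 1.241 × 1.574 × 1.582 = 3.091
(R_B − R_A)/R_A = 3.091 − 1 = 209%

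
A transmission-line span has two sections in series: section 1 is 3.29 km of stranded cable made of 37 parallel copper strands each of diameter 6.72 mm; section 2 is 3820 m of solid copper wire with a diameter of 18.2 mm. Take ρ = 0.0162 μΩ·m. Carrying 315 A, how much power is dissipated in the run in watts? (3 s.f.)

27600 W

ρ = 0.0162 μΩ·m = 1.62×10^-8 Ω·m
Section 1: A_strand = π(3.3600e-03)² = 3.547e-05 m²; R₁ = ρL/(N·A_s) = (1.62×10^-8)(3290)/(37×3.547e-05) = 0.04061 Ω
Section 2: A = π(d/2)² = π(9.1000e-03 m)² = 2.602e-04 m²
R₂ = (1.62×10^-8)(3820)/(2.602e-04) = 0.2379 Ω
R = R₁ + R₂ = 0.2785 Ω
P = I²R = (315)² × 0.2785 = 27600 W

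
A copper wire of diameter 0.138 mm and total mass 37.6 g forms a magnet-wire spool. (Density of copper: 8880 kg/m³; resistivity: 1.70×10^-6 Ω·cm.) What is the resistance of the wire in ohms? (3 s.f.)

322 Ω

ρ = 1.70×10^-6 Ω·cm = 1.70×10^-8 Ω·m
A = π(d/2)² = π(6.9000e-05 m)² = 1.4957e-08 m²
L = m/(density·A) = 0.0376/(8880×1.4957e-08) = 283.1 m
R = ρL/A = (1.70×10^-8)(283.1)/(1.4957e-08) = 322 Ω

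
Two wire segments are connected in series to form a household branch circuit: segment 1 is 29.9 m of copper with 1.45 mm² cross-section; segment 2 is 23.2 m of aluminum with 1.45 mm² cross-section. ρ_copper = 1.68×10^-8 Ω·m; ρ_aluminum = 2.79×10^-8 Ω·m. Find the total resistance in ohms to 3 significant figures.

Segment 1: A = 1.45 mm² = 1.450e-06 m²
R₁ = ρL/A = (1.68×10^-8)(29.9)/(1.450e-06) = 0.3464 Ω
R₂ = (2.79×10^-8)(23.2)/(1.450e-06) = 0.4464 Ω
R = R₁ + R₂ = 0.793 Ω

0.793 Ω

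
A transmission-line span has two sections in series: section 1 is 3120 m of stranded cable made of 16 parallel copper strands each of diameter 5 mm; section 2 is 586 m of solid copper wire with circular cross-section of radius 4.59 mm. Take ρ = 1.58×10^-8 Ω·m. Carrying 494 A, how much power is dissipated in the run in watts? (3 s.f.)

Section 1: A_strand = π(2.5000e-03)² = 1.963e-05 m²; R₁ = ρL/(N·A_s) = (1.58×10^-8)(3120)/(16×1.963e-05) = 0.1569 Ω
Section 2: A = πr² = π(4.5900e-03 m)² = 6.619e-05 m²
R₂ = (1.58×10^-8)(586)/(6.619e-05) = 0.1399 Ω
R = R₁ + R₂ = 0.2968 Ω
P = I²R = (494)² × 0.2968 = 72400 W

72400 W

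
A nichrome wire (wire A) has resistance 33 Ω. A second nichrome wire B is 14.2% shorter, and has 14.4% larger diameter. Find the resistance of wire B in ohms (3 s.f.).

21.6 Ω

R ∝ L/d², so R_B/R_A = (1 − 14.2/100) × (1 + 14.4/100)⁻²
= 0.858 × 0.7641 = 0.6556
R_B = 0.6556 × 33 = 21.6 Ω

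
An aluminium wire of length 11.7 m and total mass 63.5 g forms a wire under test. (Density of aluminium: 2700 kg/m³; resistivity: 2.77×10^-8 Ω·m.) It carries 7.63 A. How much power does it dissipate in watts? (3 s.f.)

9.39 W

A = m/(density·L) = 0.0635/(2700×11.7) = 2.0101e-06 m²
R = ρL/A = (2.77×10^-8)(11.7)/(2.0101e-06) = 0.1612 Ω
P = I²R = (7.63)² × 0.1612 = 9.39 W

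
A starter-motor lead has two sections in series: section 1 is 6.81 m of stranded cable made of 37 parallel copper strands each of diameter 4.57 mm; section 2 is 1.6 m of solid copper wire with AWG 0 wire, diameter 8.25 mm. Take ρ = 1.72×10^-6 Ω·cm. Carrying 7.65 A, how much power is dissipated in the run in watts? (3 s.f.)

0.0414 W

ρ = 1.72×10^-6 Ω·cm = 1.72×10^-8 Ω·m
Section 1: A_strand = π(2.2850e-03)² = 1.640e-05 m²; R₁ = ρL/(N·A_s) = (1.72×10^-8)(6.81)/(37×1.640e-05) = 1.930×10^-4 Ω
Section 2: A = π(8.25/2 mm)² = π(4.1250e-03 m)² = 5.346e-05 m²
R₂ = (1.72×10^-8)(1.6)/(5.346e-05) = 5.148×10^-4 Ω
R = R₁ + R₂ = 7.078×10^-4 Ω
P = I²R = (7.65)² × 7.078×10^-4 = 0.0414 W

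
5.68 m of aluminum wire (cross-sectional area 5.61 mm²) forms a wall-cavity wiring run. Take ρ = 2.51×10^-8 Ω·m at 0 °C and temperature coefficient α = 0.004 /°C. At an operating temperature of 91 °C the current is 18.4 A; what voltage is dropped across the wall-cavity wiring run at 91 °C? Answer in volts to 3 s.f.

A = 5.61 mm² = 5.610e-06 m²
R₍0₎ = ρL/A = (2.51×10^-8)(5.68)/(5.610e-06) = 0.02541 Ω
R₍91₎ = R₍0₎(1 + αΔT) = 0.02541 × (1 + 0.004×91) = 0.03466 Ω
V = IR = 18.4 × 0.03466 = 0.638 V

0.638 V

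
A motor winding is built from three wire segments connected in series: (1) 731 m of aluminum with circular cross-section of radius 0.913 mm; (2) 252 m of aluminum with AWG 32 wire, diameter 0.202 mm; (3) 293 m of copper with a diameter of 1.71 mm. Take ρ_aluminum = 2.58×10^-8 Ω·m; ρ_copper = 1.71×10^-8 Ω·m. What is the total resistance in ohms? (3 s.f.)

212 Ω

Seg 1: A = πr² = π(9.1300e-04 m)² = 2.619e-06 m²
R_1 = (2.58×10^-8)(731)/(2.619e-06) = 7.202 Ω
Seg 2: A = π(0.202/2 mm)² = π(1.0100e-04 m)² = 3.205e-08 m²
R_2 = (2.58×10^-8)(252)/(3.205e-08) = 202.9 Ω
Seg 3: A = π(d/2)² = π(8.5500e-04 m)² = 2.297e-06 m²
R_3 = (1.71×10^-8)(293)/(2.297e-06) = 2.182 Ω
R_total = R_1 + R_2 + R_3 = 212 Ω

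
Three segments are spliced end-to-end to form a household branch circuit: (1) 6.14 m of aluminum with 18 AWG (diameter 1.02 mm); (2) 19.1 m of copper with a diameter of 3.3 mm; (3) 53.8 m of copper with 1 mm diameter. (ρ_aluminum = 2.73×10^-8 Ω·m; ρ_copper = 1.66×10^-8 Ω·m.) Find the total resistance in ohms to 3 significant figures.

Seg 1: A = π(1.02/2 mm)² = π(5.1000e-04 m)² = 8.171e-07 m²
R_1 = (2.73×10^-8)(6.14)/(8.171e-07) = 0.2051 Ω
Seg 2: A = π(d/2)² = π(1.6500e-03 m)² = 8.553e-06 m²
R_2 = (1.66×10^-8)(19.1)/(8.553e-06) = 0.03707 Ω
Seg 3: A = π(d/2)² = π(5.0000e-04 m)² = 7.854e-07 m²
R_3 = (1.66×10^-8)(53.8)/(7.854e-07) = 1.137 Ω
R_total = R_1 + R_2 + R_3 = 1.38 Ω

1.38 Ω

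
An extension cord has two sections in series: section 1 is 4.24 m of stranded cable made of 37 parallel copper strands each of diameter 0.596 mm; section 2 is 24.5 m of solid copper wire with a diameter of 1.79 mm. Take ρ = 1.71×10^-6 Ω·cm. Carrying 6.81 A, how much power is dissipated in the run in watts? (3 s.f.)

ρ = 1.71×10^-6 Ω·cm = 1.71×10^-8 Ω·m
Section 1: A_strand = π(2.9800e-04)² = 2.790e-07 m²; R₁ = ρL/(N·A_s) = (1.71×10^-8)(4.24)/(37×2.790e-07) = 0.007024 Ω
Section 2: A = π(d/2)² = π(8.9500e-04 m)² = 2.516e-06 m²
R₂ = (1.71×10^-8)(24.5)/(2.516e-06) = 0.1665 Ω
R = R₁ + R₂ = 0.1735 Ω
P = I²R = (6.81)² × 0.1735 = 8.05 W

8.05 W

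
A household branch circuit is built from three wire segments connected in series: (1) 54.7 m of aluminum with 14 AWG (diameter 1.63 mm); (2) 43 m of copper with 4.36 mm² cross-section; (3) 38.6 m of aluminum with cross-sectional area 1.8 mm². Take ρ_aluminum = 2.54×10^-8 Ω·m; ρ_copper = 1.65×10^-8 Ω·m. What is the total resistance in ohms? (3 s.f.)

Seg 1: A = π(1.63/2 mm)² = π(8.1500e-04 m)² = 2.087e-06 m²
R_1 = (2.54×10^-8)(54.7)/(2.087e-06) = 0.6658 Ω
Seg 2: A = 4.36 mm² = 4.360e-06 m²
R_2 = (1.65×10^-8)(43)/(4.360e-06) = 0.1627 Ω
Seg 3: A = 1.8 mm² = 1.800e-06 m²
R_3 = (2.54×10^-8)(38.6)/(1.800e-06) = 0.5447 Ω
R_total = R_1 + R_2 + R_3 = 1.37 Ω

1.37 Ω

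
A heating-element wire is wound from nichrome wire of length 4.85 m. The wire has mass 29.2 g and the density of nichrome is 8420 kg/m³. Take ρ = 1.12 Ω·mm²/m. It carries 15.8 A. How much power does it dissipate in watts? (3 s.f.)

1900 W

ρ = 1.12 Ω·mm²/m = 1.12×10^-6 Ω·m
A = m/(density·L) = 0.0292/(8420×4.85) = 7.1504e-07 m²
R = ρL/A = (1.12×10^-6)(4.85)/(7.1504e-07) = 7.597 Ω
P = I²R = (15.8)² × 7.597 = 1900 W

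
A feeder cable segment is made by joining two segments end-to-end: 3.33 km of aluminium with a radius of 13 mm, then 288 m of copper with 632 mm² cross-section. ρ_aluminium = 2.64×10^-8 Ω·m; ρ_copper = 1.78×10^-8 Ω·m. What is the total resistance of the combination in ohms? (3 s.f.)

Segment 1: A = πr² = π(1.3000e-02 m)² = 5.309e-04 m²
R₁ = ρL/A = (2.64×10^-8)(3330)/(5.309e-04) = 0.1656 Ω
Segment 2: A = 632 mm² = 6.320e-04 m²
R₂ = (1.78×10^-8)(288)/(6.320e-04) = 0.008111 Ω
R = R₁ + R₂ = 0.174 Ω

0.174 Ω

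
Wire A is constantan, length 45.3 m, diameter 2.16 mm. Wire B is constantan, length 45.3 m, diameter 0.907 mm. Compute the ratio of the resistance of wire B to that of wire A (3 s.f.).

R ∝ ρL/d², so R_B/R_A = (d_A/d_B)²
= (2.16/0.907)² = 5.67

5.67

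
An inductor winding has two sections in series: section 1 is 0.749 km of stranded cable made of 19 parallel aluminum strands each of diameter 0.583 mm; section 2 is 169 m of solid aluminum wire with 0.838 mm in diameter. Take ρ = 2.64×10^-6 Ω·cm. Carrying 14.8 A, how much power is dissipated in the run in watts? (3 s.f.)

ρ = 2.64×10^-6 Ω·cm = 2.64×10^-8 Ω·m
Section 1: A_strand = π(2.9150e-04)² = 2.669e-07 m²; R₁ = ρL/(N·A_s) = (2.64×10^-8)(749)/(19×2.669e-07) = 3.899 Ω
Section 2: A = π(d/2)² = π(4.1900e-04 m)² = 5.515e-07 m²
R₂ = (2.64×10^-8)(169)/(5.515e-07) = 8.089 Ω
R = R₁ + R₂ = 11.99 Ω
P = I²R = (14.8)² × 11.99 = 2630 W

2630 W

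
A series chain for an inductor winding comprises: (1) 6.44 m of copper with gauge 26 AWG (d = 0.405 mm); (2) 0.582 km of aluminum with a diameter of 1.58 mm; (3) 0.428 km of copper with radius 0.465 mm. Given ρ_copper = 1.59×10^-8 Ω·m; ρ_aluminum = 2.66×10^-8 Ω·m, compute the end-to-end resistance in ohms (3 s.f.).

Seg 1: A = π(0.405/2 mm)² = π(2.0250e-04 m)² = 1.288e-07 m²
R_1 = (1.59×10^-8)(6.44)/(1.288e-07) = 0.7948 Ω
Seg 2: A = π(d/2)² = π(7.9000e-04 m)² = 1.961e-06 m²
R_2 = (2.66×10^-8)(582)/(1.961e-06) = 7.896 Ω
Seg 3: A = πr² = π(4.6500e-04 m)² = 6.793e-07 m²
R_3 = (1.59×10^-8)(428)/(6.793e-07) = 10.02 Ω
R_total = R_1 + R_2 + R_3 = 18.7 Ω

18.7 Ω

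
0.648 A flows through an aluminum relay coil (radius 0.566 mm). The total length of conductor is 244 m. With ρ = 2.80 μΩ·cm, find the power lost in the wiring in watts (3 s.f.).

2.85 W

ρ = 2.80 μΩ·cm = 2.80×10^-8 Ω·m
A = πr² = π(5.6600e-04 m)² = 1.006e-06 m²
R = ρL/A = (2.80×10^-8)(244)/(1.006e-06) = 6.788 Ω
P = I²R = (0.648)² × 6.788 = 2.85 W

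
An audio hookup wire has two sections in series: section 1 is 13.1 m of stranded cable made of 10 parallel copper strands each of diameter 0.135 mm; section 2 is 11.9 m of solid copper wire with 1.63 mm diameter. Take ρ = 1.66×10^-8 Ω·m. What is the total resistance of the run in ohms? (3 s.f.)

1.61 Ω

Section 1: A_strand = π(6.7500e-05)² = 1.431e-08 m²; R₁ = ρL/(N·A_s) = (1.66×10^-8)(13.1)/(10×1.431e-08) = 1.519 Ω
Section 2: A = π(d/2)² = π(8.1500e-04 m)² = 2.087e-06 m²
R₂ = (1.66×10^-8)(11.9)/(2.087e-06) = 0.09467 Ω
R = R₁ + R₂ = 1.61 Ω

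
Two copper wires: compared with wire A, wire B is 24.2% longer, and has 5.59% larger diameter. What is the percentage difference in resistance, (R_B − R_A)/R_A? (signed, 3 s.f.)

11.4%

R ∝ L/d², so R_B/R_A = (1 + 24.2/100) × (1 + 5.59/100)⁻²
= 1.242 × 0.8969 = 1.114
(R_B − R_A)/R_A = 1.114 − 1 = 11.4%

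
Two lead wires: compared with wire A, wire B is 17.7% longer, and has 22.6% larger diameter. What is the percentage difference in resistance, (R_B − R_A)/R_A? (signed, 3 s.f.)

R ∝ L/d², so R_B/R_A = (1 + 17.7/100) × (1 + 22.6/100)⁻²
= 1.177 × 0.6653 = 0.7831
(R_B − R_A)/R_A = 0.7831 − 1 = -21.7%

-21.7%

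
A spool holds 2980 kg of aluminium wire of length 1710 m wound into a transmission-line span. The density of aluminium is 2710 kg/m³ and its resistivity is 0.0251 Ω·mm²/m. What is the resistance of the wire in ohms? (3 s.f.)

0.0667 Ω

ρ = 0.0251 Ω·mm²/m = 2.51×10^-8 Ω·m
A = m/(density·L) = 2980/(2710×1710) = 6.4306e-04 m²
R = ρL/A = (2.51×10^-8)(1710)/(6.4306e-04) = 0.0667 Ω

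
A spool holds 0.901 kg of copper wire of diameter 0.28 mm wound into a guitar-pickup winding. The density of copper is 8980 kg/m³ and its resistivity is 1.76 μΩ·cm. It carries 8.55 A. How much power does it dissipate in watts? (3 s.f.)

34000 W

ρ = 1.76 μΩ·cm = 1.76×10^-8 Ω·m
A = π(d/2)² = π(1.4000e-04 m)² = 6.1575e-08 m²
L = m/(density·A) = 0.901/(8980×6.1575e-08) = 1629 m
R = ρL/A = (1.76×10^-8)(1629)/(6.1575e-08) = 465.7 Ω
P = I²R = (8.55)² × 465.7 = 34000 W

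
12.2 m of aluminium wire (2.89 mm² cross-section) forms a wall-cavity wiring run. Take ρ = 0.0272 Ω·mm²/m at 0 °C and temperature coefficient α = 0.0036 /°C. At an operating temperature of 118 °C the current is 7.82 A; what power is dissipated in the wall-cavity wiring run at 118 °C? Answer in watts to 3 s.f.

ρ = 0.0272 Ω·mm²/m = 2.72×10^-8 Ω·m
A = 2.89 mm² = 2.890e-06 m²
R₍0₎ = ρL/A = (2.72×10^-8)(12.2)/(2.890e-06) = 0.1148 Ω
R₍118₎ = R₍0₎(1 + αΔT) = 0.1148 × (1 + 0.0036×118) = 0.1636 Ω
P = I²R = (7.82)² × 0.1636 = 10.0 W

10.0 W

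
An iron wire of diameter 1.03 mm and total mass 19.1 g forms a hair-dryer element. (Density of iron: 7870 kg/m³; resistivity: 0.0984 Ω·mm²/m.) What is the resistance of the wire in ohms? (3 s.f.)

0.344 Ω

ρ = 0.0984 Ω·mm²/m = 9.84×10^-8 Ω·m
A = π(d/2)² = π(5.1500e-04 m)² = 8.3323e-07 m²
L = m/(density·A) = 0.0191/(7870×8.3323e-07) = 2.913 m
R = ρL/A = (9.84×10^-8)(2.913)/(8.3323e-07) = 0.344 Ω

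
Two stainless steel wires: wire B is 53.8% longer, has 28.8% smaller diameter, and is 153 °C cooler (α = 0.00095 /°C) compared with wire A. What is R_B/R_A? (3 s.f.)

R ∝ ρL/d² with ρ ∝ (1+αΔT), so R_B/R_A = (1 + 53.8/100) × (1 − 28.8/100)⁻² × (1 − 0.00095×153)
= 1.538 × 1.973 × 0.8547 = 2.59

2.59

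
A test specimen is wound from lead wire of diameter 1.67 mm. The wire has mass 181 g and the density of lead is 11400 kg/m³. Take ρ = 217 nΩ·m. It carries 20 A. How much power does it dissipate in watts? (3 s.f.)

287 W

ρ = 217 nΩ·m = 2.17×10^-7 Ω·m
A = π(d/2)² = π(8.3500e-04 m)² = 2.1904e-06 m²
L = m/(density·A) = 0.181/(11400×2.1904e-06) = 7.249 m
R = ρL/A = (2.17×10^-7)(7.249)/(2.1904e-06) = 0.7181 Ω
P = I²R = (20)² × 0.7181 = 287 W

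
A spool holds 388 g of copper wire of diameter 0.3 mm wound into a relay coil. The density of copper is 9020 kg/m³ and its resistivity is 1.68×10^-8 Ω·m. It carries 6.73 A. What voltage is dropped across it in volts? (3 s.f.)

A = π(d/2)² = π(1.5000e-04 m)² = 7.0686e-08 m²
L = m/(density·A) = 0.388/(9020×7.0686e-08) = 608.5 m
R = ρL/A = (1.68×10^-8)(608.5)/(7.0686e-08) = 144.6 Ω
V = IR = 6.73 × 144.6 = 973 V

973 V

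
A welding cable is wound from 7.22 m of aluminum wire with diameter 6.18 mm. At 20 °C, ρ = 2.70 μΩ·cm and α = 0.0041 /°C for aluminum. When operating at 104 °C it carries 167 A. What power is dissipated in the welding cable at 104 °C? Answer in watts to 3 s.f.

244 W

ρ = 2.70 μΩ·cm = 2.70×10^-8 Ω·m
A = π(d/2)² = π(3.0900e-03 m)² = 3.000e-05 m²
R₍20₎ = ρL/A = (2.70×10^-8)(7.22)/(3.000e-05) = 0.006499 Ω
R₍104₎ = R₍20₎(1 + αΔT) = 0.006499 × (1 + 0.0041×84) = 0.008737 Ω
P = I²R = (167)² × 0.008737 = 244 W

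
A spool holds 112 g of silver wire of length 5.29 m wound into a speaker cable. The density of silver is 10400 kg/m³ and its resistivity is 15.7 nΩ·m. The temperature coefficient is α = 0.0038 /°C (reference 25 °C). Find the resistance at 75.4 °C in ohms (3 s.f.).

0.0486 Ω

ρ = 15.7 nΩ·m = 1.57×10^-8 Ω·m
A = m/(density·L) = 0.112/(10400×5.29) = 2.0358e-06 m²
R = ρL/A = (1.57×10^-8)(5.29)/(2.0358e-06) = 0.0408 Ω
R(75.4 °C) = 0.0408 × (1 + 0.0038×50.4) = 0.0486 Ω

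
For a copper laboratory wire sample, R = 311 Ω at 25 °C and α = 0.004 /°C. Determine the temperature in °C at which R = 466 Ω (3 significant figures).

150 °C

R = R₀(1 + α(T − T₀)) ⇒ T = T₀ + (R/R₀ − 1)/α
T = 25 + (466/311 − 1)/0.004 = 25 + (0.4984)/0.004 = 150 °C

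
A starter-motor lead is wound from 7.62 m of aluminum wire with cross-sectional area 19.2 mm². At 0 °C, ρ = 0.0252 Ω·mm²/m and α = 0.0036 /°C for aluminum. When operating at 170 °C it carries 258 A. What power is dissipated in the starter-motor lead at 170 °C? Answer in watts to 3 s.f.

ρ = 0.0252 Ω·mm²/m = 2.52×10^-8 Ω·m
A = 19.2 mm² = 1.920e-05 m²
R₍0₎ = ρL/A = (2.52×10^-8)(7.62)/(1.920e-05) = 0.01 Ω
R₍170₎ = R₍0₎(1 + αΔT) = 0.01 × (1 + 0.0036×170) = 0.01612 Ω
P = I²R = (258)² × 0.01612 = 1070 W

1070 W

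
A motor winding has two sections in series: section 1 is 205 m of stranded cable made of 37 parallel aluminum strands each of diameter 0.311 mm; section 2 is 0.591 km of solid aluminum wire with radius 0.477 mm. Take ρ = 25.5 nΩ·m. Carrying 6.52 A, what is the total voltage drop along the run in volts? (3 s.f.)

ρ = 25.5 nΩ·m = 2.55×10^-8 Ω·m
Section 1: A_strand = π(1.5550e-04)² = 7.596e-08 m²; R₁ = ρL/(N·A_s) = (2.55×10^-8)(205)/(37×7.596e-08) = 1.86 Ω
Section 2: A = πr² = π(4.7700e-04 m)² = 7.148e-07 m²
R₂ = (2.55×10^-8)(591)/(7.148e-07) = 21.08 Ω
R = R₁ + R₂ = 22.94 Ω
V = IR = 6.52 × 22.94 = 150 V

150 V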